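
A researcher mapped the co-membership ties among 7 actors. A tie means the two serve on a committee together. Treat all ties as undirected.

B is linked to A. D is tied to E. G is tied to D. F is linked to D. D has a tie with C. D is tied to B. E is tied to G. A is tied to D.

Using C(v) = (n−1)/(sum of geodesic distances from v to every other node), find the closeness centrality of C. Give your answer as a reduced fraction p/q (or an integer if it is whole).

Distances from C: A:2, B:2, D:1, E:2, F:2, G:2. Sum = 11.
n = 7, so closeness = 6/11.

6/11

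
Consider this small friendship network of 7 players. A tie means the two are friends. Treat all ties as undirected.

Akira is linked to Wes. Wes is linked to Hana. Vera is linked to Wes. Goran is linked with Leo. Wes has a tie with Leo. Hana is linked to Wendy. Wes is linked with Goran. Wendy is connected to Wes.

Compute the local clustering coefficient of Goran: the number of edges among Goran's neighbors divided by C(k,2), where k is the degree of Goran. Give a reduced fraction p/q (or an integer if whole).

Goran's neighbors: Leo and Wes (k = 2).
Possible neighbor pairs: C(2,2) = 1. Edges among them: Leo–Wes → e = 1.
Clustering(Goran) = 1/1.

1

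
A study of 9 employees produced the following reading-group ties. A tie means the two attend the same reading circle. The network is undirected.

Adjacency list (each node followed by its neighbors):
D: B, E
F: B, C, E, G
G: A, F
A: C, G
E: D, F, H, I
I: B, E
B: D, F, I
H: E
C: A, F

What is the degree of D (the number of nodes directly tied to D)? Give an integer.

2

D is directly tied to B and E. That is 2 neighbors, so the degree of D is 2.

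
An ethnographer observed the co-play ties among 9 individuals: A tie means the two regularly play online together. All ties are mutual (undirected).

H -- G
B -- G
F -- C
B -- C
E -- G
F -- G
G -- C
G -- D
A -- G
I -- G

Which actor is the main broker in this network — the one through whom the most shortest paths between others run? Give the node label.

Unnormalized betweenness of each node: A:0, B:0, C:1/2, D:0, E:0, F:0, G:51/2, H:0, I:0.
G has the largest value, 51/2, making it the main broker — the node through which the most shortest paths run.

G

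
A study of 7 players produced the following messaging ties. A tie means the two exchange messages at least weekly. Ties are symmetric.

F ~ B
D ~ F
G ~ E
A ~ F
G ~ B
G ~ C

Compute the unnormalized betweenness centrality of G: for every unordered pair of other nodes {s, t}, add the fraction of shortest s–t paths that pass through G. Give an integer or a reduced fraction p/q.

Pairs whose geodesics pass through G — D–E: 1; D–C: 1; B–E: 1; B–C: 1; E–F: 1; E–A: 1; E–C: 1; F–C: 1; A–C: 1.
All other pairs contribute 0.
Summing the contributions gives betweenness(G) = 9.

9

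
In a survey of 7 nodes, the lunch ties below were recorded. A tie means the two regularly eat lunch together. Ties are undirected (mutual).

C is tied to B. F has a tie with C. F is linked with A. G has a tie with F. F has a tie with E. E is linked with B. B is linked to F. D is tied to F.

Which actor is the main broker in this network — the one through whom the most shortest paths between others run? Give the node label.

F

Unnormalized betweenness of each node: A:0, B:1/2, C:0, D:0, E:0, F:25/2, G:0.
F has the largest value, 25/2, making it the main broker — the node through which the most shortest paths run.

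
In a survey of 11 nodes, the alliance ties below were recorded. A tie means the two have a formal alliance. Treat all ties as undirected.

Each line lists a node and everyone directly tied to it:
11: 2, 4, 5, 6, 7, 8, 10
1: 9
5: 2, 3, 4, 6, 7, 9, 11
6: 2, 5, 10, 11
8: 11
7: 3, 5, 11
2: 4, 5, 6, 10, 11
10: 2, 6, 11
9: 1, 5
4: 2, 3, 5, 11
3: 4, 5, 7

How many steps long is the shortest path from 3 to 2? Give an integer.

One shortest route is 3 – 4 – 2, which uses 2 edges, and 3 and 2 are not directly tied, so nothing shorter exists. So d(3,2) = 2.

2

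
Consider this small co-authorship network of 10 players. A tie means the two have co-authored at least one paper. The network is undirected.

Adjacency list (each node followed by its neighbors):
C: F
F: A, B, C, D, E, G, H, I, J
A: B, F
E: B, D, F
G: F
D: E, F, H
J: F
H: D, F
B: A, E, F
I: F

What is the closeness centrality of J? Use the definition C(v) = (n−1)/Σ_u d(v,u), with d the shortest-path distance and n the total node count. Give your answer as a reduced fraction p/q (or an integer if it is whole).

9/17

Distances from J: A:2, B:2, C:2, D:2, E:2, F:1, G:2, H:2, I:2. Sum = 17.
n = 10, so closeness = 9/17.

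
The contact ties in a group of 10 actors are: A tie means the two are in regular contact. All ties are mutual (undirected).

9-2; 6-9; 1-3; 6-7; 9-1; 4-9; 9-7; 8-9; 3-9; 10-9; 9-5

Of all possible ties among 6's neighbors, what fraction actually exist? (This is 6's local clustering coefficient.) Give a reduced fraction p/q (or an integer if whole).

1

6's neighbors: 7 and 9 (k = 2).
Possible neighbor pairs: C(2,2) = 1. Edges among them: 7–9 → e = 1.
Clustering(6) = 1/1.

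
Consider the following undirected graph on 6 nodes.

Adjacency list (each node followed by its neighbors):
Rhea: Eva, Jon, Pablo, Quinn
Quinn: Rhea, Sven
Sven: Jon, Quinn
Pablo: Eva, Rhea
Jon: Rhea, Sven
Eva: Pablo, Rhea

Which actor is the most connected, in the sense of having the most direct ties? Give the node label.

Rhea

Degrees — Eva:2, Jon:2, Pablo:2, Quinn:2, Rhea:4, Sven:2.
The maximum is 4, attained only by Rhea.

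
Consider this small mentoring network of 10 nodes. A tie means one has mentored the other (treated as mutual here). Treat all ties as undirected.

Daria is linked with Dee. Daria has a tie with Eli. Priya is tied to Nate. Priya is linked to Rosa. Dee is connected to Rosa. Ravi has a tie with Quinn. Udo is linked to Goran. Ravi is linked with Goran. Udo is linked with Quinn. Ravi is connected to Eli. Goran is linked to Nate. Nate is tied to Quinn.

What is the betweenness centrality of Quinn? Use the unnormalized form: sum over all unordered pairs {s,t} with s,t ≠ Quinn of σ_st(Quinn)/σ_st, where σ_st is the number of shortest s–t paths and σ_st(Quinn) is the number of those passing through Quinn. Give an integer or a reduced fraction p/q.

6

Pairs whose geodesics pass through Quinn — Daria–Nate: 1/3; Daria–Udo: 1/2; Dee–Udo: 2/4; Rosa–Udo: 1/2; Rosa–Ravi: 1/3; Priya–Udo: 1/2; Priya–Ravi: 1/2; Priya–Eli: 1/3; Nate–Udo: 1/2; Nate–Ravi: 1/2; Nate–Eli: 1/2; Udo–Ravi: 1/2; Udo–Eli: 1/2.
All other pairs contribute 0.
Summing the contributions gives betweenness(Quinn) = 6.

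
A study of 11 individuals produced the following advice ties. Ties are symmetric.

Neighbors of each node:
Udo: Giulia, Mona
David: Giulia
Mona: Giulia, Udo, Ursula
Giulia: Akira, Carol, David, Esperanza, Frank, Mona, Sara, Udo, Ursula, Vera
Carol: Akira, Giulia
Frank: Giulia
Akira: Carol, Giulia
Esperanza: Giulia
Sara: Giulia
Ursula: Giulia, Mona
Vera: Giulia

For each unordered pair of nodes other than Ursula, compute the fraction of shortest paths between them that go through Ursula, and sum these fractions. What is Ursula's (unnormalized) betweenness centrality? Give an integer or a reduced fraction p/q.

0

No shortest path between any pair of other nodes passes through Ursula.
Summing the contributions gives betweenness(Ursula) = 0.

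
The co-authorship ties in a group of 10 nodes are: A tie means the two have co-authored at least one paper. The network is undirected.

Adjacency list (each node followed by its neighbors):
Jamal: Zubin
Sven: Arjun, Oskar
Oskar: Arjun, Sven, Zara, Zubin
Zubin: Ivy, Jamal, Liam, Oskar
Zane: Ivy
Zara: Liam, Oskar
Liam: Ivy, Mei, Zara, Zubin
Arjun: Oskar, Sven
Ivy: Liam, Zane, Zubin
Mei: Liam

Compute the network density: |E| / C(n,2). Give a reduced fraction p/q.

There are 12 edges and 10 nodes, so the maximum possible is C(10,2) = 45.
Density = 12/45 = 4/15.

4/15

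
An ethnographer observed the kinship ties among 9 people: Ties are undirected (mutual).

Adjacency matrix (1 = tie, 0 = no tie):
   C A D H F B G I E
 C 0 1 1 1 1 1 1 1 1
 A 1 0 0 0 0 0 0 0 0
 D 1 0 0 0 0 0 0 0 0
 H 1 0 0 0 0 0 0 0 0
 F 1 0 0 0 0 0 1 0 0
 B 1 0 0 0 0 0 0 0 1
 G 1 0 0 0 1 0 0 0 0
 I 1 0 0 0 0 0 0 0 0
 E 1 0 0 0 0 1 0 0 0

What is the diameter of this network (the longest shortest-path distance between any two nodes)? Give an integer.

Eccentricity of each node (its greatest distance to any other): A:2, B:2, C:1, D:2, E:2, F:2, G:2, H:2, I:2.
The maximum eccentricity is 2, realized for instance by the pair A–D via A – C – D. So the diameter is 2.

2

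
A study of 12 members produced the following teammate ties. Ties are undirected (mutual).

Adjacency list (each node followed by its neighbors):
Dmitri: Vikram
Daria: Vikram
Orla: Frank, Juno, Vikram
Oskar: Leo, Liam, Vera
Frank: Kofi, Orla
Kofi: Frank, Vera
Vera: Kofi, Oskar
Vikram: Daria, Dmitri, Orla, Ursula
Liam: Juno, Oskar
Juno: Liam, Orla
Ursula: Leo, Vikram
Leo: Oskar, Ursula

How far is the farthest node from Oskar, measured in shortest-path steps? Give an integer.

4

Distances from Oskar: Daria:4, Dmitri:4, Frank:3, Juno:2, Kofi:2, Leo:1, Liam:1, Orla:3, Ursula:2, Vera:1, Vikram:3.
The largest is 4 (to Daria and Dmitri), so the eccentricity of Oskar is 4.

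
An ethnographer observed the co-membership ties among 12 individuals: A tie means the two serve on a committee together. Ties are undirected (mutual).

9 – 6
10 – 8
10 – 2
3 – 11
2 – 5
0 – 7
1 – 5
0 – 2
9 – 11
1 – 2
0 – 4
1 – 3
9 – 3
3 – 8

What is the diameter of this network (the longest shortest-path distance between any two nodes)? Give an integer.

6

Eccentricity of each node (its greatest distance to any other): 0:5, 1:3, 2:4, 3:4, 4:6, 5:4, 6:6, 7:6, 8:4, 9:5, 10:4, 11:5.
The maximum eccentricity is 6, realized for instance by the pair 7–6 via 7 – 0 – 2 – 1 – 3 – 9 – 6. So the diameter is 6.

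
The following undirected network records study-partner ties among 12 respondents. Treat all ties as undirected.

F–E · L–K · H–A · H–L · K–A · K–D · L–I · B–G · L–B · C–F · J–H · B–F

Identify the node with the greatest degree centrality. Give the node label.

Degrees — A:2, B:3, C:1, D:1, E:1, F:3, G:1, H:3, I:1, J:1, K:3, L:4.
The maximum is 4, attained only by L.

L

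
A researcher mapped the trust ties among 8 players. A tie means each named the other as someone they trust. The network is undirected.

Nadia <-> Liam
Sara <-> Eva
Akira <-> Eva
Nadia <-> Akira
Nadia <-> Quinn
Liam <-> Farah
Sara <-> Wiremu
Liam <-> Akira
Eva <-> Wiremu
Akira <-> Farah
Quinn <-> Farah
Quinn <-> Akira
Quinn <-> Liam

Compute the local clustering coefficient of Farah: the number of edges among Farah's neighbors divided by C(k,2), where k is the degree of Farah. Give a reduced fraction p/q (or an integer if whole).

Farah's neighbors: Akira, Liam, and Quinn (k = 3).
Possible neighbor pairs: C(3,2) = 3. Edges among them: Akira–Liam, Akira–Quinn, Liam–Quinn → e = 3.
Clustering(Farah) = 3/3 = 1.

1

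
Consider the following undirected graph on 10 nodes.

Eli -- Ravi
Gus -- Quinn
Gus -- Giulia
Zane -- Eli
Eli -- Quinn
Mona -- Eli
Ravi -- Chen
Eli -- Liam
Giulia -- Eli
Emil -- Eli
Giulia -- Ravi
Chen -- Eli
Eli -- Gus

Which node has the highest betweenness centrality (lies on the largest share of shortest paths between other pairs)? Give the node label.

Eli

Unnormalized betweenness of each node: Chen:0, Eli:61/2, Emil:0, Giulia:1/2, Gus:1/2, Liam:0, Mona:0, Quinn:0, Ravi:1/2, Zane:0.
Eli has the largest value, 61/2, making it the main broker — the node through which the most shortest paths run.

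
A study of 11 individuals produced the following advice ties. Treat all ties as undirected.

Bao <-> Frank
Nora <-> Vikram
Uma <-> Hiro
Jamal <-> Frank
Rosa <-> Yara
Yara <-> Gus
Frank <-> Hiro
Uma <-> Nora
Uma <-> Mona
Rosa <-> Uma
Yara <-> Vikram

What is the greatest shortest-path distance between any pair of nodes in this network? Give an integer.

6

Eccentricity of each node (its greatest distance to any other): Bao:6, Frank:5, Gus:6, Hiro:4, Jamal:6, Mona:4, Nora:4, Rosa:4, Uma:3, Vikram:5, Yara:5.
The maximum eccentricity is 6, realized for instance by the pair Jamal–Gus via Jamal – Frank – Hiro – Uma – Rosa – Yara – Gus. So the diameter is 6.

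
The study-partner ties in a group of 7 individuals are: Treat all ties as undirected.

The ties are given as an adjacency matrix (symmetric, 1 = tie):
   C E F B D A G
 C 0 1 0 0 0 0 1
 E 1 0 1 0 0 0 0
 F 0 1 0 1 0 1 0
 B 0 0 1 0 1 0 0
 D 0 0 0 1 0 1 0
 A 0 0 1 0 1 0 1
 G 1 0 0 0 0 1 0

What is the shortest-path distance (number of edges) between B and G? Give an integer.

One shortest route is B – F – A – G, which uses 3 edges, and at distance 2 from B we only reach {A, E}, which does not include G. So d(B,G) = 3.

3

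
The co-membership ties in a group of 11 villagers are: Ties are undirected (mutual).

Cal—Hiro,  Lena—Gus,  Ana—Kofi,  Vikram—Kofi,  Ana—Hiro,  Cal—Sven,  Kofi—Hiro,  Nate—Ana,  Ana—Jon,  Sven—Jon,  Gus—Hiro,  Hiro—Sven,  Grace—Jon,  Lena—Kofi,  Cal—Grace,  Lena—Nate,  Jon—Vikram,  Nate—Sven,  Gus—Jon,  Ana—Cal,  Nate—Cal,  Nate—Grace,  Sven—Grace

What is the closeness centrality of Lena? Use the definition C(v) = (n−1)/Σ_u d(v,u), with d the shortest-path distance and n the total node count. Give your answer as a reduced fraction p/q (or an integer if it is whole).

Distances from Lena: Ana:2, Cal:2, Grace:2, Gus:1, Hiro:2, Jon:2, Kofi:1, Nate:1, Sven:2, Vikram:2. Sum = 17.
n = 11, so closeness = 10/17.

10/17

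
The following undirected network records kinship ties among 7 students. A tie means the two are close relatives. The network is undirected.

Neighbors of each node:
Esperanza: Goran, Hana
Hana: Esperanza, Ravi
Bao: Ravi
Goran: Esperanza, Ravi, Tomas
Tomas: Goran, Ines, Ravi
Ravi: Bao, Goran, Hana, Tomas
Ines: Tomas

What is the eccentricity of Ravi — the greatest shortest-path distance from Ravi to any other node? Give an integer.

Distances from Ravi: Bao:1, Esperanza:2, Goran:1, Hana:1, Ines:2, Tomas:1.
The largest is 2 (to Esperanza and Ines), so the eccentricity of Ravi is 2.

2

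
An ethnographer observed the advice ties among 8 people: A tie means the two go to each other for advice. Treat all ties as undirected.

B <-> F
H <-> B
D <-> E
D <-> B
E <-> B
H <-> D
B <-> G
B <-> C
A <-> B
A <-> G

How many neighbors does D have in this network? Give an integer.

D is directly tied to B, E, and H. That is 3 neighbors, so the degree of D is 3.

3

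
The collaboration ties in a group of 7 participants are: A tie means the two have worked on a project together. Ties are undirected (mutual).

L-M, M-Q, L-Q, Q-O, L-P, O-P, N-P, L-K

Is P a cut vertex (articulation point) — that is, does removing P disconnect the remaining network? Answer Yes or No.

Yes

Removing P leaves {K, L, M, O, and Q} with no path to {N}, so the network splits into 2 components. P is a cut vertex.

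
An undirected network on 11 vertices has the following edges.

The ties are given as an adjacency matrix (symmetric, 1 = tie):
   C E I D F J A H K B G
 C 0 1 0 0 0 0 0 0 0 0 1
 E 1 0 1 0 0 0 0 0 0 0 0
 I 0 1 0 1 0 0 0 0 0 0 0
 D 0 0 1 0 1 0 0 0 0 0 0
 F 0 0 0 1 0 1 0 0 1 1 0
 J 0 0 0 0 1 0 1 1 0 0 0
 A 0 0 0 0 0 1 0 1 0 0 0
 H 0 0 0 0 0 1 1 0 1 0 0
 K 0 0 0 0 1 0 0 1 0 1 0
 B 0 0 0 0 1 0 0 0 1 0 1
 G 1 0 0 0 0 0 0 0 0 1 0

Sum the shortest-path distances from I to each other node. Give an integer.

26

Distances from I: A:4, B:3, C:2, D:1, E:1, F:2, G:3, H:4, J:3, K:3.
Sum = 4 + 3 + 2 + 1 + 1 + 2 + 3 + 4 + 3 + 3 = 26.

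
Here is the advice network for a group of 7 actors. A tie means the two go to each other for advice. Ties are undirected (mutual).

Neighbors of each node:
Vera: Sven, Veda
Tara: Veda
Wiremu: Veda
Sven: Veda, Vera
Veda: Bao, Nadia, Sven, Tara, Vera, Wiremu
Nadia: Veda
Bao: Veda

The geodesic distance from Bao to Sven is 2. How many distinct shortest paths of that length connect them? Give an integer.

1

The shortest distance is 2, and the only length-2 path is Bao–Veda–Sven. So there is exactly 1 shortest path.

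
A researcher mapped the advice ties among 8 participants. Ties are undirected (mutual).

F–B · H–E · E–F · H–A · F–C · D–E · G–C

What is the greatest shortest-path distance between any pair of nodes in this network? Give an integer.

Eccentricity of each node (its greatest distance to any other): A:5, B:4, C:4, D:4, E:3, F:3, G:5, H:4.
The maximum eccentricity is 5, realized for instance by the pair A–G via A – H – E – F – C – G. So the diameter is 5.

5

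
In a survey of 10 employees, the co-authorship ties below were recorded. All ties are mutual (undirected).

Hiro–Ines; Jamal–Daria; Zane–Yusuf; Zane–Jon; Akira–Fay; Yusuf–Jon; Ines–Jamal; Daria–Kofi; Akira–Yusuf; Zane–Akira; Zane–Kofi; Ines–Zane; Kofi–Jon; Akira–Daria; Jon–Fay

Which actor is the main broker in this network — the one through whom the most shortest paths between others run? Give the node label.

Unnormalized betweenness of each node: Akira:6, Daria:9/2, Fay:1/3, Hiro:0, Ines:10, Jamal:2, Jon:7/2, Kofi:2, Yusuf:1/3, Zane:37/3.
Zane has the largest value, 37/3, making it the main broker — the node through which the most shortest paths run.

Zane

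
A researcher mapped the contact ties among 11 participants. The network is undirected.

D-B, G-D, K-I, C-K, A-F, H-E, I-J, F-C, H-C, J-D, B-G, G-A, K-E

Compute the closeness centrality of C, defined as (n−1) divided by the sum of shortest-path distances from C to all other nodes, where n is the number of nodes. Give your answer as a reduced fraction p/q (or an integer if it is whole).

10/23

Distances from C: A:2, B:4, D:4, E:2, F:1, G:3, H:1, I:2, J:3, K:1. Sum = 23.
n = 11, so closeness = 10/23.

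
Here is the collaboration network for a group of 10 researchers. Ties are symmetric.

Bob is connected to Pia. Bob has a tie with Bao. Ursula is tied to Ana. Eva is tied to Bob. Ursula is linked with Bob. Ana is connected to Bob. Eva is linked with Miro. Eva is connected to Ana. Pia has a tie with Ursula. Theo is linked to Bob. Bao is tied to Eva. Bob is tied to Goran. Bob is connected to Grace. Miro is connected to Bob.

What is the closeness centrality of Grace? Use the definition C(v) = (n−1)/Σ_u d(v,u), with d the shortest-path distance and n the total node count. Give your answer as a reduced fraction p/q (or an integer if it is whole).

Distances from Grace: Ana:2, Bao:2, Bob:1, Eva:2, Goran:2, Miro:2, Pia:2, Theo:2, Ursula:2. Sum = 17.
n = 10, so closeness = 9/17.

9/17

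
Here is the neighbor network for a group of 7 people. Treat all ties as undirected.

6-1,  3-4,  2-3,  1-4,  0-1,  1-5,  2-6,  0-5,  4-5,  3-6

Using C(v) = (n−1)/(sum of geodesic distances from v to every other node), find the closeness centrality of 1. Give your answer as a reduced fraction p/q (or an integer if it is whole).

Distances from 1: 0:1, 2:2, 3:2, 4:1, 5:1, 6:1. Sum = 8.
n = 7, so closeness = 6/8 = 3/4.

3/4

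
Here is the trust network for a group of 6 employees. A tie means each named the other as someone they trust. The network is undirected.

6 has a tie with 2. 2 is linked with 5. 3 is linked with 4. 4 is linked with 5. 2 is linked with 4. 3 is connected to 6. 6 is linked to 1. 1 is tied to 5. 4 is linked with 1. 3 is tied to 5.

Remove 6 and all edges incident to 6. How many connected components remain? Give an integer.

6's neighbors (1, 2, and 3) remain reachable from one another through other ties, so the rest of the network stays in one piece.

1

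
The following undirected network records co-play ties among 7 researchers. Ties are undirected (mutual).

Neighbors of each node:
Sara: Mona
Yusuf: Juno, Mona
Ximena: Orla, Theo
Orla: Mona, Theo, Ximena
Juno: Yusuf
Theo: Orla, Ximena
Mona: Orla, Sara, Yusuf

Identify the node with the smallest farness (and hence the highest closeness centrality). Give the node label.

Mona

Farness (sum of distances to all others) for each node — Juno:17, Mona:9, Orla:10, Sara:14, Theo:14, Ximena:14, Yusuf:12.
The smallest farness is 9, for Mona, so Mona has the highest closeness.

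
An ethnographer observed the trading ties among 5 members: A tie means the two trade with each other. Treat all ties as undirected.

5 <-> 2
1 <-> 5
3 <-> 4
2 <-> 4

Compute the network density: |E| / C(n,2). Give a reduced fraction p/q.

There are 4 edges and 5 nodes, so the maximum possible is C(5,2) = 10.
Density = 4/10 = 2/5.

2/5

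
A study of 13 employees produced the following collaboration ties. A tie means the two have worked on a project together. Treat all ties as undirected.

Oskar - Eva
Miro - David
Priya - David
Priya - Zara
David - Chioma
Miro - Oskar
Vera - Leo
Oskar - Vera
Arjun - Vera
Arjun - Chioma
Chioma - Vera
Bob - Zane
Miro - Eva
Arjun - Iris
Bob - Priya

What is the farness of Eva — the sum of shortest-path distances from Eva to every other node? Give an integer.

Distances from Eva: Arjun:3, Bob:4, Chioma:3, David:2, Iris:4, Leo:3, Miro:1, Oskar:1, Priya:3, Vera:2, Zane:5, Zara:4.
Sum = 3 + 4 + 3 + 2 + 4 + 3 + 1 + 1 + 3 + 2 + 5 + 4 = 35.

35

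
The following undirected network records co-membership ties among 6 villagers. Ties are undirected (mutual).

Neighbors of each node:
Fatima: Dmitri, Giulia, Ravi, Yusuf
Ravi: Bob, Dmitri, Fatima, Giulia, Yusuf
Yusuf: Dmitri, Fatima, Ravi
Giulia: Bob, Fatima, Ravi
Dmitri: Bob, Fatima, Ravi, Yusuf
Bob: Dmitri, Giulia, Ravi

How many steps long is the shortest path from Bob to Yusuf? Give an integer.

2

One shortest route is Bob – Ravi – Yusuf, which uses 2 edges, and Bob and Yusuf are not directly tied, so nothing shorter exists. So d(Bob,Yusuf) = 2.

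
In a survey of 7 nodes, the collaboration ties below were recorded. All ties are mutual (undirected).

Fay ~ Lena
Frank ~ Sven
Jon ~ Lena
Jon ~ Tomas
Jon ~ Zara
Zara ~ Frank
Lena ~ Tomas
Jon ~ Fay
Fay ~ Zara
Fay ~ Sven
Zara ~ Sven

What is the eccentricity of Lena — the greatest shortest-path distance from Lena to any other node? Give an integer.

Distances from Lena: Fay:1, Frank:3, Jon:1, Sven:2, Tomas:1, Zara:2.
The largest is 3 (to Frank), so the eccentricity of Lena is 3.

3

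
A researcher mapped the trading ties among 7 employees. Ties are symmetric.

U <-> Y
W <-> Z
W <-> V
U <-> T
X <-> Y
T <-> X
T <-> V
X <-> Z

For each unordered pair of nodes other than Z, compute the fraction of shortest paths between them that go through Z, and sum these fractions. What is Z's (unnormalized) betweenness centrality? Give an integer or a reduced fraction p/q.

Pairs whose geodesics pass through Z — W–X: 1; W–Y: 1.
All other pairs contribute 0.
Summing the contributions gives betweenness(Z) = 2.

2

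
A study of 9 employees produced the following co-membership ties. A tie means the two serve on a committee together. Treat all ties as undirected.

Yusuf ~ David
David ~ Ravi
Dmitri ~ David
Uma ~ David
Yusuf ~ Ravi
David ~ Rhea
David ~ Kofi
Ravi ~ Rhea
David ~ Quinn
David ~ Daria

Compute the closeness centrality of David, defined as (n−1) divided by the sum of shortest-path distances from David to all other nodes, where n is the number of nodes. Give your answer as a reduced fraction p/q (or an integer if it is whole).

1

Distances from David: Daria:1, Dmitri:1, Kofi:1, Quinn:1, Ravi:1, Rhea:1, Uma:1, Yusuf:1. Sum = 8.
n = 9, so closeness = 8/8 = 1.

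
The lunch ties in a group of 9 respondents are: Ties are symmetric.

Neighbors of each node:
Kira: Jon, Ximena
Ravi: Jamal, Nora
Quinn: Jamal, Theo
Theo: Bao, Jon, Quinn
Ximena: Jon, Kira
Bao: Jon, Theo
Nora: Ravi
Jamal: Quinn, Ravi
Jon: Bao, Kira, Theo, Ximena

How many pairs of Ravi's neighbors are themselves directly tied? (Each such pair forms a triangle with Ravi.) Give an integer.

Ravi's neighbors are Jamal and Nora, but none of them are tied to each other, so no triangle contains Ravi.

0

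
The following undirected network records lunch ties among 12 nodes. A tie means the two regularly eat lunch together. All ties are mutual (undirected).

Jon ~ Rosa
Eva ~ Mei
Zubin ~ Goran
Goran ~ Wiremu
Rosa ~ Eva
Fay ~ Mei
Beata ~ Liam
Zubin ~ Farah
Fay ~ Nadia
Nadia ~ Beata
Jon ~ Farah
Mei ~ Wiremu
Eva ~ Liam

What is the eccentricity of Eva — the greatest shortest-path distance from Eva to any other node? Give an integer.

Distances from Eva: Beata:2, Farah:3, Fay:2, Goran:3, Jon:2, Liam:1, Mei:1, Nadia:3, Rosa:1, Wiremu:2, Zubin:4.
The largest is 4 (to Zubin), so the eccentricity of Eva is 4.

4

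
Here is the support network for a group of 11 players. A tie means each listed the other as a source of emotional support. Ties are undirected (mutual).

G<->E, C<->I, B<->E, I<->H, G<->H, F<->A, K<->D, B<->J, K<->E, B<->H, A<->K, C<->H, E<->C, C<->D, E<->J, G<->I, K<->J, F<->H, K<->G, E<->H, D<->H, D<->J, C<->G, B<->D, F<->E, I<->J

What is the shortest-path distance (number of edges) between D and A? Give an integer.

One shortest route is D – K – A, which uses 2 edges, and D and A are not directly tied, so nothing shorter exists. So d(D,A) = 2.

2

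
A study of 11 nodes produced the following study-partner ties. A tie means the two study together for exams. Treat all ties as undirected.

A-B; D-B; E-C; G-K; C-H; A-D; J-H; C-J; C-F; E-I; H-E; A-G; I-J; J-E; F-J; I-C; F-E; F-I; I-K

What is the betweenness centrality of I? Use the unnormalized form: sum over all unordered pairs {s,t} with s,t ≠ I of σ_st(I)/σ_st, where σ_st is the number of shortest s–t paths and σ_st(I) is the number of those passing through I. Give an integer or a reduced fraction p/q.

25

Pairs whose geodesics pass through I — E–K: 1; E–D: 1; E–A: 1; E–B: 1; E–G: 1; J–K: 1; J–D: 1; J–A: 1; J–B: 1; J–G: 1; C–K: 1; C–D: 1; C–A: 1; C–B: 1 … (+11 more pairs).
All other pairs contribute 0.
Summing the contributions gives betweenness(I) = 25.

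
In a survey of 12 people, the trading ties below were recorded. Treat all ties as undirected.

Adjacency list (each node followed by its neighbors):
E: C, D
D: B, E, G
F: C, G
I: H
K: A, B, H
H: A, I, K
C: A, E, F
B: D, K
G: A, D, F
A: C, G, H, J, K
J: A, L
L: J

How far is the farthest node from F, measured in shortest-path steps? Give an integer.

Distances from F: A:2, B:3, C:1, D:2, E:2, G:1, H:3, I:4, J:3, K:3, L:4.
The largest is 4 (to I and L), so the eccentricity of F is 4.

4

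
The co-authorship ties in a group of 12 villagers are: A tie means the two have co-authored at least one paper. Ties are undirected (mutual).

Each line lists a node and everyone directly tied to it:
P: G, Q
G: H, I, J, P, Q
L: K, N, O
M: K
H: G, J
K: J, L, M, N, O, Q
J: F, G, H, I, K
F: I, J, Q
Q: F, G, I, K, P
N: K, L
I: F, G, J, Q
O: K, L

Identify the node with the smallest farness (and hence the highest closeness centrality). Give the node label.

Farness (sum of distances to all others) for each node — F:23, G:21, H:24, I:22, J:17, K:16, L:24, M:26, N:25, O:25, P:24, Q:17.
The smallest farness is 16, for K, so K has the highest closeness.

K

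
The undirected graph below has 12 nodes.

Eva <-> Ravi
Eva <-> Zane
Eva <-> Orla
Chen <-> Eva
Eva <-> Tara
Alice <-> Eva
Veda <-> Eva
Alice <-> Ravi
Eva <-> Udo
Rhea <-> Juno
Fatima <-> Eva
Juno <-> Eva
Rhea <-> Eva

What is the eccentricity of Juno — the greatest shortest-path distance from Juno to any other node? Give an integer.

Distances from Juno: Alice:2, Chen:2, Eva:1, Fatima:2, Orla:2, Ravi:2, Rhea:1, Tara:2, Udo:2, Veda:2, Zane:2.
The largest is 2 (to Zane, Tara, Alice, Ravi, Udo, Chen, Orla, Fatima, and Veda), so the eccentricity of Juno is 2.

2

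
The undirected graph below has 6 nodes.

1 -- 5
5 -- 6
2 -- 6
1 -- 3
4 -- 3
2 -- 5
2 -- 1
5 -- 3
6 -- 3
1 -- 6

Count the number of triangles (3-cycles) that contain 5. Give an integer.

5

5's neighbors: 1, 2, 3, and 6.
Neighbor pairs that are themselves tied: 5–1–2; 5–1–3; 5–1–6; 5–2–6; 5–3–6. Each forms one triangle with 5, for 5 in total.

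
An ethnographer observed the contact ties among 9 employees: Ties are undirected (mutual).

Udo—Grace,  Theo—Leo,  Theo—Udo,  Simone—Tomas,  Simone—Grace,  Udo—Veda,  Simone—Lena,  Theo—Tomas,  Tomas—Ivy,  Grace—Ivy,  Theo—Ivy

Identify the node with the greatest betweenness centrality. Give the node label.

Theo

Unnormalized betweenness of each node: Grace:6, Ivy:3/2, Lena:0, Leo:0, Simone:15/2, Theo:10, Tomas:5, Udo:8, Veda:0.
Theo has the largest value, 10, making it the main broker — the node through which the most shortest paths run.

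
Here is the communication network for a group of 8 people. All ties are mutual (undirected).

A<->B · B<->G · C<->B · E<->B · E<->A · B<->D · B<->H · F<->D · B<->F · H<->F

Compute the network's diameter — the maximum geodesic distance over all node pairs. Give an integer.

Eccentricity of each node (its greatest distance to any other): A:2, B:1, C:2, D:2, E:2, F:2, G:2, H:2.
The maximum eccentricity is 2, realized for instance by the pair E–G via E – B – G. So the diameter is 2.

2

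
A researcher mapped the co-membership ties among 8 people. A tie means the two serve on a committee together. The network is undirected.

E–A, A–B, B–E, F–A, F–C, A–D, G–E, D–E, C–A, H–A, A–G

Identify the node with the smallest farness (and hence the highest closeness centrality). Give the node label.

A

Farness (sum of distances to all others) for each node — A:7, B:12, C:12, D:12, E:10, F:12, G:12, H:13.
The smallest farness is 7, for A, so A has the highest closeness.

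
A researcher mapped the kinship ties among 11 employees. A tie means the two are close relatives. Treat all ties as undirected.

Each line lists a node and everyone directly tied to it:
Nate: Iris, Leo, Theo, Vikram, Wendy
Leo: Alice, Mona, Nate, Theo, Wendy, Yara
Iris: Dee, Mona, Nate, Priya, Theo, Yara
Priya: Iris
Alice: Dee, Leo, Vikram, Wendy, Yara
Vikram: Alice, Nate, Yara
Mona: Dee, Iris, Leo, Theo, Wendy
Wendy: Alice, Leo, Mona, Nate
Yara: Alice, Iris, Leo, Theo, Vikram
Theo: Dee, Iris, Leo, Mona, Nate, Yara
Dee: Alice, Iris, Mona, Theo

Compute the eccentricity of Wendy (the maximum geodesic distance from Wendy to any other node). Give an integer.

Distances from Wendy: Alice:1, Dee:2, Iris:2, Leo:1, Mona:1, Nate:1, Priya:3, Theo:2, Vikram:2, Yara:2.
The largest is 3 (to Priya), so the eccentricity of Wendy is 3.

3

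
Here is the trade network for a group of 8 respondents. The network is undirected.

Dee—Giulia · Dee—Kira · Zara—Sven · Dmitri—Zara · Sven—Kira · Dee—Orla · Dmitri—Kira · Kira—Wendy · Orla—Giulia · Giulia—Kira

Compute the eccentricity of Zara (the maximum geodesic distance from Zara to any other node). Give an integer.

4

Distances from Zara: Dee:3, Dmitri:1, Giulia:3, Kira:2, Orla:4, Sven:1, Wendy:3.
The largest is 4 (to Orla), so the eccentricity of Zara is 4.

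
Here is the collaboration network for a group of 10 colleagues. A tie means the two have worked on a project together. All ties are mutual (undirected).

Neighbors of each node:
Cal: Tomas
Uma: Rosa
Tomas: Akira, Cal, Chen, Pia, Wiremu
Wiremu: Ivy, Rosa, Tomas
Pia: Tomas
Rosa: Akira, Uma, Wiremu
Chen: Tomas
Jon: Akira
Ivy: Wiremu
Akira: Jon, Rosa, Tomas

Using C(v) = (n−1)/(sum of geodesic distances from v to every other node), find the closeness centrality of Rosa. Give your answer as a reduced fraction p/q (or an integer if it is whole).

Distances from Rosa: Akira:1, Cal:3, Chen:3, Ivy:2, Jon:2, Pia:3, Tomas:2, Uma:1, Wiremu:1. Sum = 18.
n = 10, so closeness = 9/18 = 1/2.

1/2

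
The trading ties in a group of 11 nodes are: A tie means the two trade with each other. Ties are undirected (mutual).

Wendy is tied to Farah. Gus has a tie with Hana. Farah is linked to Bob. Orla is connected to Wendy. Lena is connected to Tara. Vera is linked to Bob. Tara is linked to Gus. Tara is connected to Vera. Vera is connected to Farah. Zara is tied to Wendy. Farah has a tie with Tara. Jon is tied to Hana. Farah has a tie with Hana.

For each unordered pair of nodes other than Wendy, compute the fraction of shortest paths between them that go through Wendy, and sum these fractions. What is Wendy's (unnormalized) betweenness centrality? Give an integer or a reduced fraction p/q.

Pairs whose geodesics pass through Wendy — Farah–Orla: 1; Farah–Zara: 1; Orla–Hana: 1; Orla–Gus: 2/2; Orla–Vera: 1; Orla–Jon: 1; Orla–Bob: 1; Orla–Tara: 1; Orla–Lena: 1; Orla–Zara: 1; Hana–Zara: 1; Gus–Zara: 2/2; Vera–Zara: 1; Jon–Zara: 1 … (+3 more pairs).
All other pairs contribute 0.
Summing the contributions gives betweenness(Wendy) = 17.

17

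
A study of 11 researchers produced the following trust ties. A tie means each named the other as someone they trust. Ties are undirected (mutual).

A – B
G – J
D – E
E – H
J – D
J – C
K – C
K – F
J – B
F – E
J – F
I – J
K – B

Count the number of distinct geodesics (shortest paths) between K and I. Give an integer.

3

The shortest distance is 3. The length-3 paths are: K–F–J–I; K–B–J–I; K–C–J–I.
That gives 3 distinct shortest paths.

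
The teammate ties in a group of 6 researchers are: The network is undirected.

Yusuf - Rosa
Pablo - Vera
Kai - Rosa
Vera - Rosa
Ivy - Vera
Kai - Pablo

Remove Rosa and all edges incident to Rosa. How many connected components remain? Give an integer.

Without Rosa, the remaining ties split the others into: {Yusuf}; {Ivy, Kai, Pablo, Vera}.
That's 2 separate components.

2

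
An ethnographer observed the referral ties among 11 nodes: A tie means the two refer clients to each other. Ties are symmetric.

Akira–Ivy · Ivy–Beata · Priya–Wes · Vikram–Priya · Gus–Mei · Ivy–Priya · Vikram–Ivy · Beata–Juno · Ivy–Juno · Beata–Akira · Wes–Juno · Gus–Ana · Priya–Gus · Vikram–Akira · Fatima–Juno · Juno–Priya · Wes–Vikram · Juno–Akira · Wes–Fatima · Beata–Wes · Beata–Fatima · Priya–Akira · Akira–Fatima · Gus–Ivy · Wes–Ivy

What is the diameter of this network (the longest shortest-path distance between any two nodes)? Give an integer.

4

Eccentricity of each node (its greatest distance to any other): Akira:3, Ana:4, Beata:3, Fatima:4, Gus:3, Ivy:2, Juno:3, Mei:4, Priya:2, Vikram:3, Wes:3.
The maximum eccentricity is 4, realized for instance by the pair Mei–Fatima via Mei – Gus – Priya – Wes – Fatima. So the diameter is 4.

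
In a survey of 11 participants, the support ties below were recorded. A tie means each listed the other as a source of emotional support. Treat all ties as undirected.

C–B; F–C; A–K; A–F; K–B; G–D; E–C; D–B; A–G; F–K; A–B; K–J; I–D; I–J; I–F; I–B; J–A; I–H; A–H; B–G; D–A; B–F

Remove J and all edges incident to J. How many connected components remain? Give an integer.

1

J's neighbors (A, I, and K) remain reachable from one another through other ties, so the rest of the network stays in one piece.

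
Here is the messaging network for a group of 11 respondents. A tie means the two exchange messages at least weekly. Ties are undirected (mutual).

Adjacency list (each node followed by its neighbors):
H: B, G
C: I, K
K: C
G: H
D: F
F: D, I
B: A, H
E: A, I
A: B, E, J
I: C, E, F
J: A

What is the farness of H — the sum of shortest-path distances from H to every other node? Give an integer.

Distances from H: A:2, B:1, C:5, D:6, E:3, F:5, G:1, I:4, J:3, K:6.
Sum = 2 + 1 + 5 + 6 + 3 + 5 + 1 + 4 + 3 + 6 = 36.

36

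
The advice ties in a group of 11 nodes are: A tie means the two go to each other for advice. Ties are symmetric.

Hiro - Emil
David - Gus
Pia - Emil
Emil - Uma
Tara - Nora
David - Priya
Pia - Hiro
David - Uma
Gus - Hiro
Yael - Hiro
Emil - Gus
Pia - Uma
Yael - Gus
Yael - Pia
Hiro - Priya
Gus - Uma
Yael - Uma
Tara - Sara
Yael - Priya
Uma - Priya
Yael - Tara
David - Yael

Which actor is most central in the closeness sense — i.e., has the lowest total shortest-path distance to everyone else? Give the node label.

Farness (sum of distances to all others) for each node — David:18, Emil:21, Gus:17, Hiro:17, Nora:27, Pia:18, Priya:18, Sara:27, Tara:18, Uma:16, Yael:13.
The smallest farness is 13, for Yael, so Yael has the highest closeness.

Yael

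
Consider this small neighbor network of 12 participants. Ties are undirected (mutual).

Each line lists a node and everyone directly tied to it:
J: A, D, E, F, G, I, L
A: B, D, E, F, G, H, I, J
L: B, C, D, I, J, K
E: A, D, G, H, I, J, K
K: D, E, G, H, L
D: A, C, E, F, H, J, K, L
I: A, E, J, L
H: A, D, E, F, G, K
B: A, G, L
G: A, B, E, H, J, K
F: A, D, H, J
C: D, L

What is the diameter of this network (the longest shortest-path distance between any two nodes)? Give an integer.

Eccentricity of each node (its greatest distance to any other): A:2, B:2, C:3, D:2, E:2, F:2, G:3, H:2, I:2, J:2, K:2, L:2.
The maximum eccentricity is 3, realized for instance by the pair C–G via C – D – H – G. So the diameter is 3.

3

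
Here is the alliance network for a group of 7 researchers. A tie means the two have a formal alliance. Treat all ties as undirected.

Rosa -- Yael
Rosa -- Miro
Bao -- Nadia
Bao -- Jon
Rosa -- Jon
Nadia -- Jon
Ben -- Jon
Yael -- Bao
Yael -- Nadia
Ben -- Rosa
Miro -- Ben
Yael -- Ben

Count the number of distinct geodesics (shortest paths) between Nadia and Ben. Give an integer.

The shortest distance is 2. The length-2 paths are: Nadia–Yael–Ben; Nadia–Jon–Ben.
That gives 2 distinct shortest paths.

2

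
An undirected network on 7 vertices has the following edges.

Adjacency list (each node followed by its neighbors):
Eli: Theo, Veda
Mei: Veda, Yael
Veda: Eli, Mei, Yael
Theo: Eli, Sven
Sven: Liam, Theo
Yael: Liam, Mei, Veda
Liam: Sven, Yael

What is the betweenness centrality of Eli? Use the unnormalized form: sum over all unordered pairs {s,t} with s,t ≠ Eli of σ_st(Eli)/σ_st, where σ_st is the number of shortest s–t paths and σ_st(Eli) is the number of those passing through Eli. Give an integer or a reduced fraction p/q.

3

Pairs whose geodesics pass through Eli — Veda–Theo: 1; Veda–Sven: 1/2; Theo–Yael: 1/2; Theo–Mei: 1.
All other pairs contribute 0.
Summing the contributions gives betweenness(Eli) = 3.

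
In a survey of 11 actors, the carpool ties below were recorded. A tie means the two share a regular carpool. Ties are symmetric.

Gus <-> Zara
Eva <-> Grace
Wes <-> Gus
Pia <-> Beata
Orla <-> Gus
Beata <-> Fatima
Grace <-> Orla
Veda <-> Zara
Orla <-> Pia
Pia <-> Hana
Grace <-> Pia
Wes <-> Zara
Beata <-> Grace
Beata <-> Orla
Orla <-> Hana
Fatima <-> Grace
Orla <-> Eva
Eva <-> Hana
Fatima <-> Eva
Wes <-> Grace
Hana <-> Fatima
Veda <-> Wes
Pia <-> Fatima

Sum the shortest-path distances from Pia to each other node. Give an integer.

17

Distances from Pia: Beata:1, Eva:2, Fatima:1, Grace:1, Gus:2, Hana:1, Orla:1, Veda:3, Wes:2, Zara:3.
Sum = 1 + 2 + 1 + 1 + 2 + 1 + 1 + 3 + 2 + 3 = 17.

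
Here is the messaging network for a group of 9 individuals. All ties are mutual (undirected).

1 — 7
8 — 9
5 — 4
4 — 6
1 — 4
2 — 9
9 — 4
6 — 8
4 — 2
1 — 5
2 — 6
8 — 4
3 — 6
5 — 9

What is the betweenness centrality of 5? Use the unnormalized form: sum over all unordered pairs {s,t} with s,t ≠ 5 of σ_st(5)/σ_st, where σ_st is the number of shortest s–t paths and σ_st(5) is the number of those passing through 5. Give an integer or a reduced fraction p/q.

1

Pairs whose geodesics pass through 5 — 7–9: 1/2; 1–9: 1/2.
All other pairs contribute 0.
Summing the contributions gives betweenness(5) = 1.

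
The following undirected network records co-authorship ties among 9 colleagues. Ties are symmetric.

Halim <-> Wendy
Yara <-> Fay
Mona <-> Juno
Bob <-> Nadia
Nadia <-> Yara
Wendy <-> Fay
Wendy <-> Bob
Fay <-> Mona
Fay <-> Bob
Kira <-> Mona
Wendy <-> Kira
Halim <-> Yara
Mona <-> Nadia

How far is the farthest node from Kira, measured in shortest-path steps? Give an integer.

3

Distances from Kira: Bob:2, Fay:2, Halim:2, Juno:2, Mona:1, Nadia:2, Wendy:1, Yara:3.
The largest is 3 (to Yara), so the eccentricity of Kira is 3.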